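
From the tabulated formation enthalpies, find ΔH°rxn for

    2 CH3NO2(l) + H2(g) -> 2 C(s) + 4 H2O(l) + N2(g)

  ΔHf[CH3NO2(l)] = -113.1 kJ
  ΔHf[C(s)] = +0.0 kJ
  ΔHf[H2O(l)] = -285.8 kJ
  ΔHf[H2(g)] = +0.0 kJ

ΔH°rxn = -917.0 kJ

Products: 2·(+0.0) + 4·(-285.8) + 1·(+0.0) = -1143.2
Reactants: 2·(-113.1) + 1·(+0.0) = -226.2
ΔH°rxn = (-1143.2) − (-226.2) = -917.0 kJ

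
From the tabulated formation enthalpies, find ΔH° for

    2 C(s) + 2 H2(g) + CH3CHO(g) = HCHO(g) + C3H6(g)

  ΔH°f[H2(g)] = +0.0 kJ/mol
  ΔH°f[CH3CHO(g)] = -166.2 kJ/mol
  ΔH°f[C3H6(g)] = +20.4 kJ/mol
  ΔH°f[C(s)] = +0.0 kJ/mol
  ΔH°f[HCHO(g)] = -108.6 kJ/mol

ΔH°rxn = Σ nΔHf°(products) − Σ nΔHf°(reactants).
Products: 1·(-108.6) + 1·(+20.4) = -88.2
Reactants: 2·(+0.0) + 2·(+0.0) + 1·(-166.2) = -166.2
ΔH° = (-88.2) − (-166.2) = 78.0 kJ/mol

ΔH° = 78.0 kJ/mol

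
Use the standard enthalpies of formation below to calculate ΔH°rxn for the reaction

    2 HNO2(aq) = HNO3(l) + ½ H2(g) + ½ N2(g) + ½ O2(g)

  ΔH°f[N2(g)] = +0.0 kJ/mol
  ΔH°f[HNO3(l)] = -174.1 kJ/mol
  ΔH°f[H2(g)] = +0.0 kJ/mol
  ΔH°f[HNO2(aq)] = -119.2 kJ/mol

ΔH°rxn = Σ nΔHf°(products) − Σ nΔHf°(reactants).
Products: 1·(-174.1) + 1/2·(+0.0) + 1/2·(+0.0) + 1/2·(+0.0) = -174.1
Reactants: 2·(-119.2) = -238.4
ΔH°rxn = (-174.1) − (-238.4) = 64.3 kJ/mol

ΔH°rxn = 64.3 kJ/mol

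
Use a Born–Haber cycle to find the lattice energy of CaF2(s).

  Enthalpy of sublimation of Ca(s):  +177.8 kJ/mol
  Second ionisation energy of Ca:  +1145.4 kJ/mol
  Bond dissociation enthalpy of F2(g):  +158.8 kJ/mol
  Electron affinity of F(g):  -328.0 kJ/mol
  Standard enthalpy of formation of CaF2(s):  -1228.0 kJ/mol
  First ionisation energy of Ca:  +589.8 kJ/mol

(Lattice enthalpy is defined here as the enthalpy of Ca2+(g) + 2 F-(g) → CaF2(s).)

U = -2643.8 kJ/mol

ΔHf° = 1·ΔHsub + 1·(ΣIE) + 1·D(F2) + 2·EA + U
-1228.0 = 1·(+177.8) + 1·(+1735.2) + 1·(+158.8) + 2·(-328.0) + U
U = -1228.0 − (+1415.8) = -2643.8 kJ/mol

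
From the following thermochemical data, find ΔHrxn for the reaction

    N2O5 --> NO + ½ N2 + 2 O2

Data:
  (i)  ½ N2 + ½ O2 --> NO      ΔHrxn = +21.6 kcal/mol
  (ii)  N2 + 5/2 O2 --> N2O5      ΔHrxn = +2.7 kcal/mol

(i) as written (NO already on the product side): +21.6 kcal/mol
(ii) reversed (N2O5 must end up as a reactant): -2.7 kcal/mol
ΔHrxn = (1)·(+21.6) + (-1)·(+2.7) = 18.9 kcal/mol

ΔHrxn = 18.9 kcal/mol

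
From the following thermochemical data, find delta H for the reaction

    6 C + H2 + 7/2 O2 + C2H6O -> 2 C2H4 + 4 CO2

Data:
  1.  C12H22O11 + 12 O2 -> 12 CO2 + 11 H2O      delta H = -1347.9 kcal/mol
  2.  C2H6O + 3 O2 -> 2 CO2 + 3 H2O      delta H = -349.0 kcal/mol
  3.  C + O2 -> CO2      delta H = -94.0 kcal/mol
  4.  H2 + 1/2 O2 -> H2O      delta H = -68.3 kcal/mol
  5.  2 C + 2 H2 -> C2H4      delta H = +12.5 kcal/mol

delta H = -307.1 kcal/mol

eq. 1: not needed (C12H22O11 appears nowhere else).
eq. 2 as written (C2H6O already on the reactant side): -349.0 kcal/mol
eq. 3 × 2: (2)·(-94.0) = -188.0 kcal/mol
eq. 4 reversed and × 3: (-3)·(-68.3) = +204.9 kcal/mol
eq. 5 × 2 (scale by 2 for the 2 C2H4): (2)·(+12.5) = +25.0 kcal/mol
Combining the equations, delta H = (-349.0) + (-188.0) + (+204.9) + (+25.0) = -307.1 kcal/mol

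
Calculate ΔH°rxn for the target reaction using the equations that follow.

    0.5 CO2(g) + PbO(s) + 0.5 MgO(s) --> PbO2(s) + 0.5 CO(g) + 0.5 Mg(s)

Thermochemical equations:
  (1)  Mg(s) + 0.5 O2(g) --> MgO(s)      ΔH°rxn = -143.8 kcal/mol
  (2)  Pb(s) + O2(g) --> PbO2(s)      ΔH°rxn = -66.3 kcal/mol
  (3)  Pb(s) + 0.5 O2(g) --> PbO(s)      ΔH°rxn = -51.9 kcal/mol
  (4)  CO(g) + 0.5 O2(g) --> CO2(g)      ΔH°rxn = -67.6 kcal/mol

ΔH°rxn = 91.3 kcal/mol

(1) reversed and × 1/2: (-1/2)·(-143.8) = +71.9 kcal/mol
(2) as written: -66.3 kcal/mol
(3) reversed: +51.9 kcal/mol
(4) reversed and × 1/2: (-1/2)·(-67.6) = +33.8 kcal/mol
Summing the manipulated equations, ΔH°rxn = (+71.9) + (-66.3) + (+51.9) + (+33.8) = 91.3 kcal/mol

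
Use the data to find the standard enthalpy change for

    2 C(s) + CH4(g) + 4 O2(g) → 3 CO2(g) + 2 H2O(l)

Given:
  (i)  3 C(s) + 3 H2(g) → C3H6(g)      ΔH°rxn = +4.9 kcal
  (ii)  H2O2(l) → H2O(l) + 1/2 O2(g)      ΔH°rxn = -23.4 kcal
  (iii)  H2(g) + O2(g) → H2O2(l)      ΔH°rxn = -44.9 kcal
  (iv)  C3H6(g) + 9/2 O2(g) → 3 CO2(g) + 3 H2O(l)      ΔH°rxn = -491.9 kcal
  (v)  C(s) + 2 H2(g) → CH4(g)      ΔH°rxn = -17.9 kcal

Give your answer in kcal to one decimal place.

(i) as written: +4.9 kcal
(ii) reversed: +23.4 kcal
(iii) reversed: +44.9 kcal
(iv) as written: -491.9 kcal
(v) reversed: +17.9 kcal
Since enthalpy is a state function, ΔH°rxn = (+4.9) + (+23.4) + (+44.9) + (-491.9) + (+17.9) = -400.8 kcal

ΔH°rxn = -400.8 kcal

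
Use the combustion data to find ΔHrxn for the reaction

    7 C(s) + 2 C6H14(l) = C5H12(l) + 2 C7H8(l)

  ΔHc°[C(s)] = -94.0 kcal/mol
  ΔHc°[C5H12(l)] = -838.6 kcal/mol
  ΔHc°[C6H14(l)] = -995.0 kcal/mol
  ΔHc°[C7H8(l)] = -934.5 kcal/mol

ΔHrxn = 59.6 kcal/mol

With combustion enthalpies, reactants minus products:
= [7·(-94.0) + 2·(-995.0)] − [1·(-838.6) + 2·(-934.5)]
= 59.6 kcal/mol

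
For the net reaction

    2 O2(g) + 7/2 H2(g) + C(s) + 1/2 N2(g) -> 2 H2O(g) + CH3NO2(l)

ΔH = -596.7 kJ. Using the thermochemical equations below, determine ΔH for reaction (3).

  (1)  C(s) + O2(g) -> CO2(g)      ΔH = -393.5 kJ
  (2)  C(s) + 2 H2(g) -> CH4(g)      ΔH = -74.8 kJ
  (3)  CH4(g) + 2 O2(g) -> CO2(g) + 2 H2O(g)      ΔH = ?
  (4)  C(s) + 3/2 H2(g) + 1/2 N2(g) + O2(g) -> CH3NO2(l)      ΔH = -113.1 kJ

ΔH = -802.3 kJ

(1) reversed: +393.5 kJ
(2) as written: -74.8 kJ
(3) as written (H2O(g) already on the product side): contributes x
(4) as written (CH3NO2(l) already on the product side): -113.1 kJ
-596.7 = (+393.5) + (-74.8) + (-113.1) + x
x = (-596.7 − (+205.6)) / (1) = -802.3 kJ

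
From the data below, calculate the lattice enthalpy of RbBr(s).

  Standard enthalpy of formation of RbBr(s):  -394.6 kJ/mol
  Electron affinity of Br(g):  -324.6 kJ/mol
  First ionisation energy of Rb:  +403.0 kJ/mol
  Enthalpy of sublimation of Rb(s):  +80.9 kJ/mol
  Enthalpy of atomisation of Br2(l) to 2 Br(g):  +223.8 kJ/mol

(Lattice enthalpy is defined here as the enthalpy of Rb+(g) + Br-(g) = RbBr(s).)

ΔHf° = 1·ΔHsub + 1·(ΣIE) + 1/2·D(Br2) + 1·EA + U
-394.6 = 1·(+80.9) + 1·(+403.0) + 1/2·(+223.8) + 1·(-324.6) + U
U = -394.6 − (+271.2) = -665.8 kJ/mol

U = -665.8 kJ/mol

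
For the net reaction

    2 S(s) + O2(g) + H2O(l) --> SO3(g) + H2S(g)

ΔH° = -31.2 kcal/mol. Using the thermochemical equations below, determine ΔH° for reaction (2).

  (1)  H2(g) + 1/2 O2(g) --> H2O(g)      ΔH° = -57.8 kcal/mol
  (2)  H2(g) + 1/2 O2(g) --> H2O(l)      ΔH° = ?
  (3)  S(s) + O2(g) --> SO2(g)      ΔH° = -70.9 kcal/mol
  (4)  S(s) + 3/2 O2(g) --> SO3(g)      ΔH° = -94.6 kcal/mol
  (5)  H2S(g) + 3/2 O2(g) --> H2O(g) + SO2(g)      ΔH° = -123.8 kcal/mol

(1) as written: -57.8 kcal/mol
(2) reversed (H2O(l) must end up as a reactant): contributes −x
(3) as written: -70.9 kcal/mol
(4) as written (SO3(g) already on the product side): -94.6 kcal/mol
(5) reversed (H2S(g) must end up as a product): +123.8 kcal/mol
-31.2 = (-57.8) + (-70.9) + (-94.6) + (+123.8) − x
x = (-31.2 − (-99.5)) / (-1) = -68.3 kcal/mol

ΔH° = -68.3 kcal/mol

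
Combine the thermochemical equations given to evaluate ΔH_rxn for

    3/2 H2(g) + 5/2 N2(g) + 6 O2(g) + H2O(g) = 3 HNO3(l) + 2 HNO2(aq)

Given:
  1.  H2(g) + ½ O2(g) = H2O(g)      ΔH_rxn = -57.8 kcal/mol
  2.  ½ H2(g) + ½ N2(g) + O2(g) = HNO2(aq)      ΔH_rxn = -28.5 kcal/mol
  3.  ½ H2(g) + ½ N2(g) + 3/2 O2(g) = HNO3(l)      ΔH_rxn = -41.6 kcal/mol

ΔH_rxn = -124.0 kcal/mol

eq. 1 reversed: +57.8 kcal/mol
eq. 2 × 2: (2)·(-28.5) = -57.0 kcal/mol
eq. 3 × 3: (3)·(-41.6) = -124.8 kcal/mol
Summing the manipulated equations, ΔH_rxn = (+57.8) + (-57.0) + (-124.8) = -124.0 kcal/mol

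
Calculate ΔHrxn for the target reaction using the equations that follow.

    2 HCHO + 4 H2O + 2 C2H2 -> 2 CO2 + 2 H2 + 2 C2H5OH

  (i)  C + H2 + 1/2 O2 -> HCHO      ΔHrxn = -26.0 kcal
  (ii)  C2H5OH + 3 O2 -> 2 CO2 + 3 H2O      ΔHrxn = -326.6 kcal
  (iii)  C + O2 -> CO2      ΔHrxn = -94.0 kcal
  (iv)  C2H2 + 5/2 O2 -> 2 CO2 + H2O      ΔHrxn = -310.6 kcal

ΔHrxn = -104.0 kcal

(i) reversed and × 2: (-2)·(-26.0) = +52.0 kcal
(ii) reversed and × 2: (-2)·(-326.6) = +653.2 kcal
(iii) × 2: (2)·(-94.0) = -188.0 kcal
(iv) × 2: (2)·(-310.6) = -621.2 kcal
Since enthalpy is a state function, ΔHrxn = (+52.0) + (+653.2) + (-188.0) + (-621.2) = -104.0 kcal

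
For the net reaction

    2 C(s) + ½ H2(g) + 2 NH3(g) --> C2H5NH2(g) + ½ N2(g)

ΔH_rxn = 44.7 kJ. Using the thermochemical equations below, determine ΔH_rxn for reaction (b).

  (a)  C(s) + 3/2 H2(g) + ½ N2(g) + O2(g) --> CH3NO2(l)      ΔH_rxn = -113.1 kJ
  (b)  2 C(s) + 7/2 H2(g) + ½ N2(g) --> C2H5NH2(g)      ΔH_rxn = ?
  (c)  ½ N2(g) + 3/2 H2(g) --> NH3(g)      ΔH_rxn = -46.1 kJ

(a): not needed.
(b) as written: contributes x
(c) reversed and × 2: (-2)·(-46.1) = +92.2 kJ
+44.7 = (+92.2) + x
x = (+44.7 − (+92.2)) / (1) = -47.5 kJ

ΔH_rxn = -47.5 kJ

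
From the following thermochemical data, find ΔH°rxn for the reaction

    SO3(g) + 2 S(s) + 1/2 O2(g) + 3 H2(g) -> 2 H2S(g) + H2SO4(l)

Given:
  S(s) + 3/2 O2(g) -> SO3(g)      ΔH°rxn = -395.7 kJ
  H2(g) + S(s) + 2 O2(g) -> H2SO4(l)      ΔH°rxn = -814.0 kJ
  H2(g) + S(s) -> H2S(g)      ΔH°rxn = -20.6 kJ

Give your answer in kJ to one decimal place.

equation 1 reversed (reverse to put SO3(g) on the reactant side): +395.7 kJ
equation 2 as written (H2SO4(l) already on the product side): -814.0 kJ
equation 3 × 2 (scale by 2 for the 2 H2S(g)): (2)·(-20.6) = -41.2 kJ
Combining the equations, ΔH°rxn = (+395.7) + (-814.0) + (-41.2) = -459.5 kJ

ΔH°rxn = -459.5 kJ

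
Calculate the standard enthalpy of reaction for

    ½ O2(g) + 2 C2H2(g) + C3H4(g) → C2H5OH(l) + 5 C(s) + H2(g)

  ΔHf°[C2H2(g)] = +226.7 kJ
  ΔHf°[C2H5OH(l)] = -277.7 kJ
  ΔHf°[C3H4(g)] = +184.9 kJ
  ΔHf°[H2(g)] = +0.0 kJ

ΔH° = -916.0 kJ

ΔH°rxn = Σ nΔHf°(products) − Σ nΔHf°(reactants).
Products: 1·(-277.7) + 5·(+0.0) + 1·(+0.0) = -277.7
Reactants: 1/2·(+0.0) + 2·(+226.7) + 1·(+184.9) = +638.3
ΔH° = (-277.7) − (+638.3) = -916.0 kJ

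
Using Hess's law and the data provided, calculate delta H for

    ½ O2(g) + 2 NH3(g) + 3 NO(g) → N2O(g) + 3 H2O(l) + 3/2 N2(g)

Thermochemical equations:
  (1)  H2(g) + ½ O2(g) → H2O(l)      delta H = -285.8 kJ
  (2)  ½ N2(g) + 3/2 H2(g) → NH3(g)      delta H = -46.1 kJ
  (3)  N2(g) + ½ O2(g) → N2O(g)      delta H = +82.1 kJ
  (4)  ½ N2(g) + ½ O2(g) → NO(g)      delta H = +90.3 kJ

delta H = -954.0 kJ

(1) × 3 (×3 to match 3 H2O(l) in the target): (3)·(-285.8) = -857.4 kJ
(2) reversed and × 2 (reverse to put NH3(g) on the reactant side; scale by 2 for the 2 NH3(g)): (-2)·(-46.1) = +92.2 kJ
(3) as written (N2O(g) already on the product side): +82.1 kJ
(4) reversed and × 3 (reverse to put NO(g) on the reactant side; scale by 3 for the 3 NO(g)): (-3)·(+90.3) = -270.9 kJ
By Hess's law, delta H = (-857.4) + (+92.2) + (+82.1) + (-270.9) = -954.0 kJ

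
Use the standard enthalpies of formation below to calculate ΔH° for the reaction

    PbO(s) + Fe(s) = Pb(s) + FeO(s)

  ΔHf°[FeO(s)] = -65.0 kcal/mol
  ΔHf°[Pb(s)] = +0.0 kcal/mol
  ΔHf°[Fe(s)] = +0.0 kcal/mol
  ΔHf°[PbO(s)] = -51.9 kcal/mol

ΔH° = -13.1 kcal/mol

ΔH°rxn = Σ nΔHf°(products) − Σ nΔHf°(reactants).
Products: 1·(+0.0) + 1·(-65.0) = -65.0
Reactants: 1·(-51.9) + 1·(+0.0) = -51.9
ΔH° = (-65.0) − (-51.9) = -13.1 kcal/mol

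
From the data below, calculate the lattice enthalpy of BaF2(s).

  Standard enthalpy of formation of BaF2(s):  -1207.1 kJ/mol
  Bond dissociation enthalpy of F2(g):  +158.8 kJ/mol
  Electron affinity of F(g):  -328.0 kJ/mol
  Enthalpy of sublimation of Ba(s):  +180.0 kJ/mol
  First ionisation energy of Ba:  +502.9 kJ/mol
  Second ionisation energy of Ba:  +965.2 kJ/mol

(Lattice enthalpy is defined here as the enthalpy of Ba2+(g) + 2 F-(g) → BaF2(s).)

ΔHf° = 1·ΔHsub + 1·(ΣIE) + 1·D(F2) + 2·EA + U
-1207.1 = 1·(+180.0) + 1·(+1468.1) + 1·(+158.8) + 2·(-328.0) + U
U = -1207.1 − (+1150.9) = -2358.0 kJ/mol

U = -2358.0 kJ/mol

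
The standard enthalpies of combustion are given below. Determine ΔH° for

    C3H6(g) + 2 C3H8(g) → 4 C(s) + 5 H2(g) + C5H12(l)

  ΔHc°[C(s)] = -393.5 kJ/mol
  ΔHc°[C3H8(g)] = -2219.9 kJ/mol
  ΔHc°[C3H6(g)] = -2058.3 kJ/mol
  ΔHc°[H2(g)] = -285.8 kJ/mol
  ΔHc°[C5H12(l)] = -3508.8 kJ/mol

ΔH° = 13.7 kJ/mol

Using ΔH = Σ nΔHc°(reactants) − Σ nΔHc°(products):
= [1·(-2058.3) + 2·(-2219.9)] − [4·(-393.5) + 5·(-285.8) + 1·(-3508.8)]
= 13.7 kJ/mol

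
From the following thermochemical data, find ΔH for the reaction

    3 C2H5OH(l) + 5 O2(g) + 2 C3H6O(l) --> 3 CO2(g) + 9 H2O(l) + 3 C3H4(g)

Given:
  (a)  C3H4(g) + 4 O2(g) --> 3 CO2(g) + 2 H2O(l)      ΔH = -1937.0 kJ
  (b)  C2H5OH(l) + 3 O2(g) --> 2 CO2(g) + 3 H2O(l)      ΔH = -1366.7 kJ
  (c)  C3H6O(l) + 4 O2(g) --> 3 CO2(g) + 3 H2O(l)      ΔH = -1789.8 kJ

(a) reversed and × 3: (-3)·(-1937.0) = +5811.0 kJ
(b) × 3: (3)·(-1366.7) = -4100.1 kJ
(c) × 2: (2)·(-1789.8) = -3579.6 kJ
Since enthalpy is a state function, ΔH = (-3)·(-1937.0) + (3)·(-1366.7) + (2)·(-1789.8) = -1868.7 kJ

ΔH = -1868.7 kJ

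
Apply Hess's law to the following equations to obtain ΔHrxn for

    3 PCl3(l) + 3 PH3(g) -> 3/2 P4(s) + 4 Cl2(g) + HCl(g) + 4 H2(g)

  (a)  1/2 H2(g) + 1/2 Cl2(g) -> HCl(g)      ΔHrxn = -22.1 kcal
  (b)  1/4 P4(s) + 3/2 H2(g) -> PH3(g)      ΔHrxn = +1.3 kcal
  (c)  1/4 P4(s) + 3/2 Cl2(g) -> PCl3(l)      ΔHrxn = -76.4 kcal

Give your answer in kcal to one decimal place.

ΔHrxn = 203.2 kcal

(a) as written (HCl(g) already on the product side): -22.1 kcal
(b) reversed and × 3 (reverse to put PH3(g) on the reactant side; scale by 3 for the 3 PH3(g)): (-3)·(+1.3) = -3.9 kcal
(c) reversed and × 3 (reverse to put PCl3(l) on the reactant side; scale by 3 for the 3 PCl3(l)): (-3)·(-76.4) = +229.2 kcal
Since enthalpy is a state function, ΔHrxn = (-22.1) + (-3.9) + (+229.2) = 203.2 kcal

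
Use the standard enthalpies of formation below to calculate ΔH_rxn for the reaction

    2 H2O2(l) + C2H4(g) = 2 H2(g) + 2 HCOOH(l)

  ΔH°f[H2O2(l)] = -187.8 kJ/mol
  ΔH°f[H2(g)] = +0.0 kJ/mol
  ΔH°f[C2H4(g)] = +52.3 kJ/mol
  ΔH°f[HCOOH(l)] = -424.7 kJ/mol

Products: 2·(+0.0) + 2·(-424.7) = -849.4
Reactants: 2·(-187.8) + 1·(+52.3) = -323.3
ΔH_rxn = (-849.4) − (-323.3) = -526.1 kJ/mol

ΔH_rxn = -526.1 kJ/mol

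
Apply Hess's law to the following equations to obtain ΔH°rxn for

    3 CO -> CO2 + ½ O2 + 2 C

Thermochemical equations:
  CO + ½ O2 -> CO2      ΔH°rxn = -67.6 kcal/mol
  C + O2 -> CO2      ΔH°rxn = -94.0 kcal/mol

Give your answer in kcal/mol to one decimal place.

ΔH°rxn = -14.8 kcal/mol

equation 1 × 3 (×3 to match 3 CO in the target): (3)·(-67.6) = -202.8 kcal/mol
equation 2 reversed and × 2 (reverse to put C on the product side; ×2 to match 2 C in the target): (-2)·(-94.0) = +188.0 kcal/mol
ΔH°rxn = (-202.8) + (+188.0) = -14.8 kcal/mol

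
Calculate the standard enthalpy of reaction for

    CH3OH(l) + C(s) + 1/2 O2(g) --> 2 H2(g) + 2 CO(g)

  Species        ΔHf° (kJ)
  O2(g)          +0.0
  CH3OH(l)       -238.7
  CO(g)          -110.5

Products: 2·(+0.0) + 2·(-110.5) = -221.0
Reactants: 1·(-238.7) + 1·(+0.0) + 1/2·(+0.0) = -238.7
ΔH°rxn = (-221.0) − (-238.7) = 17.7 kJ

ΔH°rxn = 17.7 kJ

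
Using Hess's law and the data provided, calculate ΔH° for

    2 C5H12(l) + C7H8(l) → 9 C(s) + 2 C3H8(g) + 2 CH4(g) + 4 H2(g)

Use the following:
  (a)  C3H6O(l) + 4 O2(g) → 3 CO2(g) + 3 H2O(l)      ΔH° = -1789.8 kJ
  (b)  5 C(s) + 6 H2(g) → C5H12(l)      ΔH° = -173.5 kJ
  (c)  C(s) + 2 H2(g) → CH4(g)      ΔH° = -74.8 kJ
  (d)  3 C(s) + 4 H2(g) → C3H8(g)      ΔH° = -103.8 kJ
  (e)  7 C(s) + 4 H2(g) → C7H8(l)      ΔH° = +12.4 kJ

ΔH° = -22.6 kJ

(a): not needed (H2O(l) appears nowhere else).
(b) reversed and × 2 (C5H12(l) must end up as a reactant; ×2 to match 2 C5H12(l) in the target): (-2)·(-173.5) = +347.0 kJ
(c) × 2 (×2 to match 2 CH4(g) in the target): (2)·(-74.8) = -149.6 kJ
(d) × 2 (×2 to match 2 C3H8(g) in the target): (2)·(-103.8) = -207.6 kJ
(e) reversed (C7H8(l) must end up as a reactant): -12.4 kJ
Combining the equations, ΔH° = (+347.0) + (-149.6) + (-207.6) + (-12.4) = -22.6 kJ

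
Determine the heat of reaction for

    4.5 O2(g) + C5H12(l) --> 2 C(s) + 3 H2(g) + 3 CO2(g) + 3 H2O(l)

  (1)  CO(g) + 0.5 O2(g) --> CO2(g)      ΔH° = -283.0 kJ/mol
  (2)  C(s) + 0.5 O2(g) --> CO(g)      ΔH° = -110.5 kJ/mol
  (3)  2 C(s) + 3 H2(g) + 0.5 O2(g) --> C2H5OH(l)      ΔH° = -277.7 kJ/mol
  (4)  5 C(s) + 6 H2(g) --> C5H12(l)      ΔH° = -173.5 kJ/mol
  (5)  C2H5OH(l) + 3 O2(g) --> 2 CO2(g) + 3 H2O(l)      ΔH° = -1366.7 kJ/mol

(1) as written: -283.0 kJ/mol
(2) as written: -110.5 kJ/mol
(3) as written: -277.7 kJ/mol
(4) reversed (C5H12(l) must end up as a reactant): +173.5 kJ/mol
(5) as written (H2O(l) already on the product side): -1366.7 kJ/mol
By Hess's law, ΔH° = (-283.0) + (-110.5) + (-277.7) + (+173.5) + (-1366.7) = -1864.4 kJ/mol

ΔH° = -1864.4 kJ/mol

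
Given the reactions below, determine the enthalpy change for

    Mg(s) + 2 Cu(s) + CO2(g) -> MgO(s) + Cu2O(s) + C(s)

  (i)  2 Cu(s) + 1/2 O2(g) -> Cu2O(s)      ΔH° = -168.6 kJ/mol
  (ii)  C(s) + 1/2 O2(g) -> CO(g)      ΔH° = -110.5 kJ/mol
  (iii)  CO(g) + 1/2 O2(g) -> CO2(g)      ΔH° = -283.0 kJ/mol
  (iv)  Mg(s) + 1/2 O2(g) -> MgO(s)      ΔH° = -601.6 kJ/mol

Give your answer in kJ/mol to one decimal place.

ΔH° = -376.7 kJ/mol

(i) as written (Cu2O(s) already on the product side): -168.6 kJ/mol
(ii) reversed (C(s) must end up as a product): +110.5 kJ/mol
(iii) reversed (CO2(g) must end up as a reactant): +283.0 kJ/mol
(iv) as written (MgO(s) already on the product side): -601.6 kJ/mol
ΔH° = (1)·(-168.6) + (-1)·(-110.5) + (-1)·(-283.0) + (1)·(-601.6) = -376.7 kJ/mol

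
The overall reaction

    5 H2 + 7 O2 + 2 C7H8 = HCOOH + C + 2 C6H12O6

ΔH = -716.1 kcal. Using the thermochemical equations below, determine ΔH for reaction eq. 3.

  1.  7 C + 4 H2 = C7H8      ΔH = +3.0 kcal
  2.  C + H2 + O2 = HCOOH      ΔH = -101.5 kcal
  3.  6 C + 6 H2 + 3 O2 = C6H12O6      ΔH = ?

ΔH = -304.3 kcal

eq. 1 reversed and × 2 (reverse to put C7H8 on the reactant side; scale by 2 for the 2 C7H8): (-2)·(+3.0) = -6.0 kcal
eq. 2 as written (HCOOH already on the product side): -101.5 kcal
eq. 3 × 2 (scale by 2 for the 2 C6H12O6): contributes 2·x
-716.1 = (-6.0) + (-101.5) + 2·x
x = (-716.1 − (-107.5)) / (2) = -304.3 kcal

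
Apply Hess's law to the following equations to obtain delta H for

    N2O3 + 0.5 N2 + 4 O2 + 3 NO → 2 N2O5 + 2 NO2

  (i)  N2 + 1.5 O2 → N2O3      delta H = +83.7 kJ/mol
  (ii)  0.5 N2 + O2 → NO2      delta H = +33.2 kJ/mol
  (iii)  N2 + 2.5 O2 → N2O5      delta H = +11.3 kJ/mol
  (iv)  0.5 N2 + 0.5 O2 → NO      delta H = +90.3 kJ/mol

(i) reversed: -83.7 kJ/mol
(ii) × 2: (2)·(+33.2) = +66.4 kJ/mol
(iii) × 2: (2)·(+11.3) = +22.6 kJ/mol
(iv) reversed and × 3: (-3)·(+90.3) = -270.9 kJ/mol
Combining the equations, delta H = (-1)·(+83.7) + (2)·(+33.2) + (2)·(+11.3) + (-3)·(+90.3) = -265.6 kJ/mol

delta H = -265.6 kJ/mol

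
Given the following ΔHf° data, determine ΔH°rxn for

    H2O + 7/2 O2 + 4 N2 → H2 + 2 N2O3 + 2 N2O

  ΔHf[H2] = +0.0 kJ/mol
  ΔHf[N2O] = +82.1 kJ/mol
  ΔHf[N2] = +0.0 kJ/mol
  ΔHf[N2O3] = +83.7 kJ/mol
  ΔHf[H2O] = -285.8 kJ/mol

Products: 1·(+0.0) + 2·(+83.7) + 2·(+82.1) = +331.6
Reactants: 1·(-285.8) + 7/2·(+0.0) + 4·(+0.0) = -285.8
ΔH°rxn = (+331.6) − (-285.8) = 617.4 kJ/mol

ΔH°rxn = 617.4 kJ/mol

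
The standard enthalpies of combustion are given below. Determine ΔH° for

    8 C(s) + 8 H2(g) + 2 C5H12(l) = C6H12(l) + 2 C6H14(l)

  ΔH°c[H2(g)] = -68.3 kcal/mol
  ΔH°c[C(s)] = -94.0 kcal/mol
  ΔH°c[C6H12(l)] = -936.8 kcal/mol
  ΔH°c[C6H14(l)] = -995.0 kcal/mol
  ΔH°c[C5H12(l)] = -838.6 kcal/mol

With combustion enthalpies, reactants minus products:
= [8·(-94.0) + 8·(-68.3) + 2·(-838.6)] − [1·(-936.8) + 2·(-995.0)]
= -48.8 kcal/mol

ΔH° = -48.8 kcal/mol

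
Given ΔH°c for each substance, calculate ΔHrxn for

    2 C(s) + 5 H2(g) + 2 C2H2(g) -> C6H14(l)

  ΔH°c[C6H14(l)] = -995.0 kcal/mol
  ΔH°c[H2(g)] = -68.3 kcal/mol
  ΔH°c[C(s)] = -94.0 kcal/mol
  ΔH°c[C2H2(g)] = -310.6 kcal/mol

ΔHrxn = -155.7 kcal/mol

With combustion enthalpies, reactants minus products:
= [2·(-94.0) + 5·(-68.3) + 2·(-310.6)] − [1·(-995.0)]
= -155.7 kcal/mol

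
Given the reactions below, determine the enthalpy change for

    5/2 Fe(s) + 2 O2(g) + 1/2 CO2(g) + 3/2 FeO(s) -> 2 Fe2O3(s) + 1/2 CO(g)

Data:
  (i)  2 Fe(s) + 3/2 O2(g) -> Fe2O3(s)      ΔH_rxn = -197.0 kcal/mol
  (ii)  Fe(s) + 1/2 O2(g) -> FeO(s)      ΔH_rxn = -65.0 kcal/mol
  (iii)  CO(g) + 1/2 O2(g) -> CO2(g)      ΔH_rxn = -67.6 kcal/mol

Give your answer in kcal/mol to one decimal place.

(i) × 2: (2)·(-197.0) = -394.0 kcal/mol
(ii) reversed and × 3/2: (-3/2)·(-65.0) = +97.5 kcal/mol
(iii) reversed and × 1/2: (-1/2)·(-67.6) = +33.8 kcal/mol
Summing the manipulated equations, ΔH_rxn = (2)·(-197.0) + (-3/2)·(-65.0) + (-1/2)·(-67.6) = -262.7 kcal/mol

ΔH_rxn = -262.7 kcal/mol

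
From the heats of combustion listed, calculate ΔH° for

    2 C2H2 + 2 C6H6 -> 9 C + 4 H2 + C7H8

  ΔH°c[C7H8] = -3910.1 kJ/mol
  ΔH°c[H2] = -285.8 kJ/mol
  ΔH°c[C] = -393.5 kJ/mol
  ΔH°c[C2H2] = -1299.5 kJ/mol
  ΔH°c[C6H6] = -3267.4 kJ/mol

ΔH° = -539.0 kJ/mol

Using ΔH = Σ nΔHc°(reactants) − Σ nΔHc°(products):
= [2·(-1299.5) + 2·(-3267.4)] − [9·(-393.5) + 4·(-285.8) + 1·(-3910.1)]
= -539.0 kJ/mol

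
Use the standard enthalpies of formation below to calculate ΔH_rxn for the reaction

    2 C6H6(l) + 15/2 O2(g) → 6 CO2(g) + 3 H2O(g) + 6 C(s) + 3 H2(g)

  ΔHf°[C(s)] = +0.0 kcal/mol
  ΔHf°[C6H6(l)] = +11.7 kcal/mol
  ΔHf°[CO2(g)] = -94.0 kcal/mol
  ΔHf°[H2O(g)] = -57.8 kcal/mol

Products: 6·(-94.0) + 3·(-57.8) + 6·(+0.0) + 3·(+0.0) = -737.4
Reactants: 2·(+11.7) + 15/2·(+0.0) = +23.4
ΔH_rxn = (-737.4) − (+23.4) = -760.8 kcal/mol

ΔH_rxn = -760.8 kcal/mol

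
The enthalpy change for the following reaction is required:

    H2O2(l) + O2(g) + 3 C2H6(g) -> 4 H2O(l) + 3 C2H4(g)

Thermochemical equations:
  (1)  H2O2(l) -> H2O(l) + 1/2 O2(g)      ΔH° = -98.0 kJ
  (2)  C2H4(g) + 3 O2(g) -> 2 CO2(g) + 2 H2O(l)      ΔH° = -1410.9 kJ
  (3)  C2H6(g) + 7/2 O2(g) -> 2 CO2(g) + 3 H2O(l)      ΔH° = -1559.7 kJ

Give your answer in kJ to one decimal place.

(1) as written (H2O2(l) already on the reactant side): -98.0 kJ
(2) reversed and × 3 (reverse to put C2H4(g) on the product side; scale by 3 for the 3 C2H4(g)): (-3)·(-1410.9) = +4232.7 kJ
(3) × 3 (scale by 3 for the 3 C2H6(g)): (3)·(-1559.7) = -4679.1 kJ
Combining the equations, ΔH° = (-98.0) + (+4232.7) + (-4679.1) = -544.4 kJ

ΔH° = -544.4 kJ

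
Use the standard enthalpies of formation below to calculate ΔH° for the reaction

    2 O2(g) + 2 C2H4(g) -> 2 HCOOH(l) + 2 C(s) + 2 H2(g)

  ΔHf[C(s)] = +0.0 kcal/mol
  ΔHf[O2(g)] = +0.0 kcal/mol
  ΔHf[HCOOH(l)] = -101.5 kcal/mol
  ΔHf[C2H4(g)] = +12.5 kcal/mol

ΔH° = -228.0 kcal/mol

Products: 2·(-101.5) + 2·(+0.0) + 2·(+0.0) = -203.0
Reactants: 2·(+0.0) + 2·(+12.5) = +25.0
ΔH° = (-203.0) − (+25.0) = -228.0 kcal/mol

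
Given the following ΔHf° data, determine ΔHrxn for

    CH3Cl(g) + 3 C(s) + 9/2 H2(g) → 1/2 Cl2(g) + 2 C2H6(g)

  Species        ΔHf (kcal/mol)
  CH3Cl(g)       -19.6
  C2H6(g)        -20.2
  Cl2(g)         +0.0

ΔHrxn = -20.8 kcal/mol

Products: 1/2·(+0.0) + 2·(-20.2) = -40.4
Reactants: 1·(-19.6) + 3·(+0.0) + 9/2·(+0.0) = -19.6
ΔHrxn = (-40.4) − (-19.6) = -20.8 kcal/mol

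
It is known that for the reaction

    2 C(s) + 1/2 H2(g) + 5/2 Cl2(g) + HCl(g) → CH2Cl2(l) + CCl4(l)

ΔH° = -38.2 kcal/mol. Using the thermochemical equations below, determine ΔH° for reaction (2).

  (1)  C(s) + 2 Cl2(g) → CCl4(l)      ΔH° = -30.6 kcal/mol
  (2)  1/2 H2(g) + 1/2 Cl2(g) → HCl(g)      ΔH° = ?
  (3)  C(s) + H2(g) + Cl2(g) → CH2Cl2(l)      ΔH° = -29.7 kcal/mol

(1) as written (CCl4(l) already on the product side): -30.6 kcal/mol
(2) reversed (HCl(g) must end up as a reactant): contributes −x
(3) as written (CH2Cl2(l) already on the product side): -29.7 kcal/mol
-38.2 = (-30.6) + (-29.7) − x
x = (-38.2 − (-60.3)) / (-1) = -22.1 kcal/mol

ΔH° = -22.1 kcal/mol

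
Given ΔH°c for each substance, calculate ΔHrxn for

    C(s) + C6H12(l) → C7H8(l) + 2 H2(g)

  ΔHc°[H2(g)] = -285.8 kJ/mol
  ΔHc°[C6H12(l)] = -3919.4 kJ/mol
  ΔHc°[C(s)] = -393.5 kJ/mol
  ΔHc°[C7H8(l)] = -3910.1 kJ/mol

Using ΔH = Σ nΔHc°(reactants) − Σ nΔHc°(products):
= [1·(-393.5) + 1·(-3919.4)] − [1·(-3910.1) + 2·(-285.8)]
= 168.8 kJ/mol

ΔHrxn = 168.8 kJ/mol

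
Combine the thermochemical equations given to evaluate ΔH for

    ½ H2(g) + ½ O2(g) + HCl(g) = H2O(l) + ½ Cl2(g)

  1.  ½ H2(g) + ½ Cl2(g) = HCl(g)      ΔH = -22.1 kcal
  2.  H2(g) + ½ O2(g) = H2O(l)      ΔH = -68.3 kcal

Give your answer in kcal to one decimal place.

eq. 1 reversed: +22.1 kcal
eq. 2 as written: -68.3 kcal
Summing the manipulated equations, ΔH = (-1)·(-22.1) + (1)·(-68.3) = -46.2 kcal

ΔH = -46.2 kcal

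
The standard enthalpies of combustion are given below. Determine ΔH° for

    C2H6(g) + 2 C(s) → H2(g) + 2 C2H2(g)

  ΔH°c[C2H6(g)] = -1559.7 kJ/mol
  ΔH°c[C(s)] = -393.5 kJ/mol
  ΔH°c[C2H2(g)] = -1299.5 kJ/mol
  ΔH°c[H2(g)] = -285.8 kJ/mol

Using ΔH = Σ nΔHc°(reactants) − Σ nΔHc°(products):
= [1·(-1559.7) + 2·(-393.5)] − [1·(-285.8) + 2·(-1299.5)]
= 538.1 kJ/mol

ΔH° = 538.1 kJ/mol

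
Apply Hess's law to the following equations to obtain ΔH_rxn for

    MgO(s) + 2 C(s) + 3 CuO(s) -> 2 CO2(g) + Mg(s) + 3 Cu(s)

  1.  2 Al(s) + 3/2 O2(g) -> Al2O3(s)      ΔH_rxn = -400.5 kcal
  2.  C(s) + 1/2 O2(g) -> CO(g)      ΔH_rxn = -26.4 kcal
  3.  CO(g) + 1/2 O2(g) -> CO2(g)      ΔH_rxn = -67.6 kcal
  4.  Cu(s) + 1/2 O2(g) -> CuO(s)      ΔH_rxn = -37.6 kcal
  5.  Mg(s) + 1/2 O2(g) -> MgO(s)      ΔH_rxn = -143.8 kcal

eq. 1: not needed (Al(s) appears nowhere else).
eq. 2 × 2 (scale by 2 for the 2 C(s)): (2)·(-26.4) = -52.8 kcal
eq. 3 × 2 (×2 to match 2 CO2(g) in the target): (2)·(-67.6) = -135.2 kcal
eq. 4 reversed and × 3 (CuO(s) must end up as a reactant; ×3 to match 3 CuO(s) in the target): (-3)·(-37.6) = +112.8 kcal
eq. 5 reversed (MgO(s) must end up as a reactant): +143.8 kcal
ΔH_rxn = (-52.8) + (-135.2) + (+112.8) + (+143.8) = 68.6 kcal

ΔH_rxn = 68.6 kcal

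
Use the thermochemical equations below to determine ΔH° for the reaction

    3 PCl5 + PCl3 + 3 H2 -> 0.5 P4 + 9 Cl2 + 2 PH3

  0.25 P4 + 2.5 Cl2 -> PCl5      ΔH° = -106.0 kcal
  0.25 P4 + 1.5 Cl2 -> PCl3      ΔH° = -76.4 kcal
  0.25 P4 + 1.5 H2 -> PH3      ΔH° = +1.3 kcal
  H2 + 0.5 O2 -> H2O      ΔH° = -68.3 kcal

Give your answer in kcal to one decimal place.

ΔH° = 397.0 kcal

equation 1 reversed and × 3 (PCl5 must end up as a reactant; ×3 to match 3 PCl5 in the target): (-3)·(-106.0) = +318.0 kcal
equation 2 reversed (PCl3 must end up as a reactant): +76.4 kcal
equation 3 × 2 (×2 to match 2 PH3 in the target): (2)·(+1.3) = +2.6 kcal
equation 4: not needed (H2O appears nowhere else).
ΔH° = (-3)·(-106.0) + (-1)·(-76.4) + (2)·(+1.3) = 397.0 kcal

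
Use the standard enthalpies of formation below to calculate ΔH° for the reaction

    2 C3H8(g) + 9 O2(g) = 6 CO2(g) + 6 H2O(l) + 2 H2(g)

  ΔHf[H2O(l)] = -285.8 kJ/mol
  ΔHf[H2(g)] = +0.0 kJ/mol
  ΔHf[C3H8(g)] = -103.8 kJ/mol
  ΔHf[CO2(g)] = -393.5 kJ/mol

Products: 6·(-393.5) + 6·(-285.8) + 2·(+0.0) = -4075.8
Reactants: 2·(-103.8) + 9·(+0.0) = -207.6
ΔH° = (-4075.8) − (-207.6) = -3868.2 kJ/mol

ΔH° = -3868.2 kJ/mol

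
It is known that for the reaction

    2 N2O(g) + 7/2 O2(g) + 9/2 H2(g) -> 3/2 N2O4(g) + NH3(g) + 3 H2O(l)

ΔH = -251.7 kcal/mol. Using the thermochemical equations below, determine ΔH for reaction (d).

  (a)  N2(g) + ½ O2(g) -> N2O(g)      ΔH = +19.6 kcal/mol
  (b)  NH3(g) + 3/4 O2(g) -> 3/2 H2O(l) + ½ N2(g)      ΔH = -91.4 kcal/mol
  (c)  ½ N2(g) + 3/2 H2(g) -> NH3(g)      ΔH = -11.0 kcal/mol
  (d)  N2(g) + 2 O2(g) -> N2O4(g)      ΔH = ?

(a) reversed and × 2 (N2O(g) must end up as a reactant; scale by 2 for the 2 N2O(g)): (-2)·(+19.6) = -39.2 kcal/mol
(b) × 2 (scale by 2 for the 3 H2O(l)): (2)·(-91.4) = -182.8 kcal/mol
(c) × 3 (scale by 3 for the 9/2 H2(g)): (3)·(-11.0) = -33.0 kcal/mol
(d) × 3/2 (scale by 3/2 for the 3/2 N2O4(g)): contributes 3/2·x
-251.7 = (-39.2) + (-182.8) + (-33.0) + 3/2·x
x = (-251.7 − (-255.0)) / (3/2) = 2.2 kcal/mol

ΔH = 2.2 kcal/mol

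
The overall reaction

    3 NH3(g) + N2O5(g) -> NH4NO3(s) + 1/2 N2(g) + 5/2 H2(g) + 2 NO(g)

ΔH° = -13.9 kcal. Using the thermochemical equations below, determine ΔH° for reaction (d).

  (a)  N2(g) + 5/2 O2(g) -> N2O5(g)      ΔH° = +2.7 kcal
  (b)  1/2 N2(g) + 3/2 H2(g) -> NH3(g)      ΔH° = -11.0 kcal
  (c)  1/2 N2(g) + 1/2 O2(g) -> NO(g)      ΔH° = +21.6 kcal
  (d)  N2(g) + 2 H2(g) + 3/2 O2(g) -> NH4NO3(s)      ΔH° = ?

(a) reversed (reverse to put N2O5(g) on the reactant side): -2.7 kcal
(b) reversed and × 3 (NH3(g) must end up as a reactant; ×3 to match 3 NH3(g) in the target): (-3)·(-11.0) = +33.0 kcal
(c) × 2 (×2 to match 2 NO(g) in the target): (2)·(+21.6) = +43.2 kcal
(d) as written (NH4NO3(s) already on the product side): contributes x
-13.9 = (-2.7) + (+33.0) + (+43.2) + x
x = (-13.9 − (+73.5)) / (1) = -87.4 kcal

ΔH° = -87.4 kcal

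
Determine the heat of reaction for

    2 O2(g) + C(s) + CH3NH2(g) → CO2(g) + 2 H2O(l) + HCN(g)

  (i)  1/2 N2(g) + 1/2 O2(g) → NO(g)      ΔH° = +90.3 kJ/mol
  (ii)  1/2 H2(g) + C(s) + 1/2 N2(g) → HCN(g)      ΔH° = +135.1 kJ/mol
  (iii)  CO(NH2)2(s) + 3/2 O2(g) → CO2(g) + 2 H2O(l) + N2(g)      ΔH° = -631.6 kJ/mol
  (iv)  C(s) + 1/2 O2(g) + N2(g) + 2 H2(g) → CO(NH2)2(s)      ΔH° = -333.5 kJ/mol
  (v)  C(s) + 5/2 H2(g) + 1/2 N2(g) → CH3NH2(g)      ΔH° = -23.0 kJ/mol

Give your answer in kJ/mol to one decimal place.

ΔH° = -807.0 kJ/mol

(i): not needed (NO(g) appears nowhere else).
(ii) as written (HCN(g) already on the product side): +135.1 kJ/mol
(iii) as written (CO2(g) already on the product side): -631.6 kJ/mol
(iv) as written: -333.5 kJ/mol
(v) reversed (reverse to put CH3NH2(g) on the reactant side): +23.0 kJ/mol
ΔH° = (+135.1) + (-631.6) + (-333.5) + (+23.0) = -807.0 kJ/mol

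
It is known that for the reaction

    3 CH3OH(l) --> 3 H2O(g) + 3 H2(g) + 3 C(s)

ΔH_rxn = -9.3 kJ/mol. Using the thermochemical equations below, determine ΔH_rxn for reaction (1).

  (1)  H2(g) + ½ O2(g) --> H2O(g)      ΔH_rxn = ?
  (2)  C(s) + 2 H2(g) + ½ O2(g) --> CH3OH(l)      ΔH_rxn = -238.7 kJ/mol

ΔH_rxn = -241.8 kJ/mol

(1) × 3 (×3 to match 3 H2O(g) in the target): contributes 3·x
(2) reversed and × 3 (reverse to put CH3OH(l) on the reactant side; scale by 3 for the 3 CH3OH(l)): (-3)·(-238.7) = +716.1 kJ/mol
-9.3 = (+716.1) + 3·x
x = (-9.3 − (+716.1)) / (3) = -241.8 kJ/mol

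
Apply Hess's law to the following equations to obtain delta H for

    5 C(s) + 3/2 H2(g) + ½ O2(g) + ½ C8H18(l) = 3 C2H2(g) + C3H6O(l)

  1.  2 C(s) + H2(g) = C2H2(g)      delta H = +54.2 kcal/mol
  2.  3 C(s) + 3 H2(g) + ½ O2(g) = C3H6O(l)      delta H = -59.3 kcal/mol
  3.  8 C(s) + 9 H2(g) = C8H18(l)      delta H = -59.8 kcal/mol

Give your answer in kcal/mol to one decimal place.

delta H = 133.2 kcal/mol

eq. 1 × 3: (3)·(+54.2) = +162.6 kcal/mol
eq. 2 as written: -59.3 kcal/mol
eq. 3 reversed and × 1/2: (-1/2)·(-59.8) = +29.9 kcal/mol
delta H = (+162.6) + (-59.3) + (+29.9) = 133.2 kcal/mol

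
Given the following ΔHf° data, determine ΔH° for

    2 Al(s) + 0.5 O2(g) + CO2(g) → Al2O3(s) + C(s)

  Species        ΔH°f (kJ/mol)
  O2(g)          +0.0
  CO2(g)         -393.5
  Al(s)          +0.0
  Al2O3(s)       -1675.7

ΔH°rxn = Σ nΔHf°(products) − Σ nΔHf°(reactants).
Products: 1·(-1675.7) + 1·(+0.0) = -1675.7
Reactants: 2·(+0.0) + 1/2·(+0.0) + 1·(-393.5) = -393.5
ΔH° = (-1675.7) − (-393.5) = -1282.2 kJ/mol

ΔH° = -1282.2 kJ/mol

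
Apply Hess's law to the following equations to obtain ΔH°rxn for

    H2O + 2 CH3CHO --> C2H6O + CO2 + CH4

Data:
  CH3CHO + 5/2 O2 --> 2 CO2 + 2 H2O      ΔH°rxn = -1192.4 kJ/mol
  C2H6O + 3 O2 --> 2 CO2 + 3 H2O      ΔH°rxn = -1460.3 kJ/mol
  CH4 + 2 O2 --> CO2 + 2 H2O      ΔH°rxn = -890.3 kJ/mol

equation 1 × 2: (2)·(-1192.4) = -2384.8 kJ/mol
equation 2 reversed: +1460.3 kJ/mol
equation 3 reversed: +890.3 kJ/mol
Summing the manipulated equations, ΔH°rxn = (-2384.8) + (+1460.3) + (+890.3) = -34.2 kJ/mol

ΔH°rxn = -34.2 kJ/mol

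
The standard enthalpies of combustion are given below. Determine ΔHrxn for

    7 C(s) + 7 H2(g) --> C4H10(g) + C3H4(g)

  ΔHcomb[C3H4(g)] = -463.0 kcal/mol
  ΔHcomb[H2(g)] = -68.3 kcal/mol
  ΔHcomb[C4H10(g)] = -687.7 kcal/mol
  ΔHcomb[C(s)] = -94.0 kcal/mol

ΔHrxn = 14.6 kcal/mol

With combustion enthalpies, reactants minus products:
= [7·(-94.0) + 7·(-68.3)] − [1·(-687.7) + 1·(-463.0)]
= 14.6 kcal/mol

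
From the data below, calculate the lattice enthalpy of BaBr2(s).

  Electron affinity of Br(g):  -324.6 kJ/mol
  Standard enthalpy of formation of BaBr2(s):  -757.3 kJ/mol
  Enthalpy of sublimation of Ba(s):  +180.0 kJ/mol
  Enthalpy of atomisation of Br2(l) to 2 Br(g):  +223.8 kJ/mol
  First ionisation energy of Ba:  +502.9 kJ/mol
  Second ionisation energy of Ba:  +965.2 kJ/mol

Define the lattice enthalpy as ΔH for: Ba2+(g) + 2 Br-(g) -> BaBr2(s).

U = -1980.0 kJ/mol

ΔHf° = 1·ΔHsub + 1·(ΣIE) + 1·D(Br2) + 2·EA + U
-757.3 = 1·(+180.0) + 1·(+1468.1) + 1·(+223.8) + 2·(-324.6) + U
U = -757.3 − (+1222.7) = -1980.0 kJ/mol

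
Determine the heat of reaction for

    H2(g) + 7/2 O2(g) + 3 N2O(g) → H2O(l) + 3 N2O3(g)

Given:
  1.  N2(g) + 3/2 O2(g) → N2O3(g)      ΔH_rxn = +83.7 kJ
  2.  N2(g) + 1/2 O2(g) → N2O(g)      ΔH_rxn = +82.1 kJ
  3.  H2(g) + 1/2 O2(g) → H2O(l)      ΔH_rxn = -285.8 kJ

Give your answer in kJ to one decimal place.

eq. 1 × 3 (×3 to match 3 N2O3(g) in the target): (3)·(+83.7) = +251.1 kJ
eq. 2 reversed and × 3 (reverse to put N2O(g) on the reactant side; scale by 3 for the 3 N2O(g)): (-3)·(+82.1) = -246.3 kJ
eq. 3 as written (H2O(l) already on the product side): -285.8 kJ
Summing the manipulated equations, ΔH_rxn = (3)·(+83.7) + (-3)·(+82.1) + (1)·(-285.8) = -281.0 kJ

ΔH_rxn = -281.0 kJ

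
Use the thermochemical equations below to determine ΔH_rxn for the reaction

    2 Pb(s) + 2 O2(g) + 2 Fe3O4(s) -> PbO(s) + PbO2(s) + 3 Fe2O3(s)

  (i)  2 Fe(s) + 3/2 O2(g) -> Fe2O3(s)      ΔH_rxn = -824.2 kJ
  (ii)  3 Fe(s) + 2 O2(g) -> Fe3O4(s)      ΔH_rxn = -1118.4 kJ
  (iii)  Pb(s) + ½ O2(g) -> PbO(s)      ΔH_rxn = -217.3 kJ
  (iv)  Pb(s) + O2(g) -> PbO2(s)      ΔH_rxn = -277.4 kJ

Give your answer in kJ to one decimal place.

ΔH_rxn = -730.5 kJ

(i) × 3: (3)·(-824.2) = -2472.6 kJ
(ii) reversed and × 2: (-2)·(-1118.4) = +2236.8 kJ
(iii) as written: -217.3 kJ
(iv) as written: -277.4 kJ
ΔH_rxn = (3)·(-824.2) + (-2)·(-1118.4) + (1)·(-217.3) + (1)·(-277.4) = -730.5 kJ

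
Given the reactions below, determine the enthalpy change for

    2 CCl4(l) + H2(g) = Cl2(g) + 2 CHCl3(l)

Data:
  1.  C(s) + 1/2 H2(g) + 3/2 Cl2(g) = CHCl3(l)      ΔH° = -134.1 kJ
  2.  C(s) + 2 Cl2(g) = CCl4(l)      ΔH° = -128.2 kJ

ΔH° = -11.8 kJ

eq. 1 × 2 (×2 to match 2 CHCl3(l) in the target): (2)·(-134.1) = -268.2 kJ
eq. 2 reversed and × 2 (CCl4(l) must end up as a reactant; ×2 to match 2 CCl4(l) in the target): (-2)·(-128.2) = +256.4 kJ
Summing the manipulated equations, ΔH° = (-268.2) + (+256.4) = -11.8 kJ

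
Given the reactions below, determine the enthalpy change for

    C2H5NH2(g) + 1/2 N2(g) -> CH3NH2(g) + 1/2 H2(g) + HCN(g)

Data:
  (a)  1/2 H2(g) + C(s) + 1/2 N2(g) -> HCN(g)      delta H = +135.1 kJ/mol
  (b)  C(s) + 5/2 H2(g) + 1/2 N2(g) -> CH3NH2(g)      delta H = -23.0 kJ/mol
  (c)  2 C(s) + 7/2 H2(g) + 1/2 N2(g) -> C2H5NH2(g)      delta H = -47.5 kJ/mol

(a) as written (HCN(g) already on the product side): +135.1 kJ/mol
(b) as written (CH3NH2(g) already on the product side): -23.0 kJ/mol
(c) reversed (reverse to put C2H5NH2(g) on the reactant side): +47.5 kJ/mol
Combining the equations, delta H = (1)·(+135.1) + (1)·(-23.0) + (-1)·(-47.5) = 159.6 kJ/mol

delta H = 159.6 kJ/mol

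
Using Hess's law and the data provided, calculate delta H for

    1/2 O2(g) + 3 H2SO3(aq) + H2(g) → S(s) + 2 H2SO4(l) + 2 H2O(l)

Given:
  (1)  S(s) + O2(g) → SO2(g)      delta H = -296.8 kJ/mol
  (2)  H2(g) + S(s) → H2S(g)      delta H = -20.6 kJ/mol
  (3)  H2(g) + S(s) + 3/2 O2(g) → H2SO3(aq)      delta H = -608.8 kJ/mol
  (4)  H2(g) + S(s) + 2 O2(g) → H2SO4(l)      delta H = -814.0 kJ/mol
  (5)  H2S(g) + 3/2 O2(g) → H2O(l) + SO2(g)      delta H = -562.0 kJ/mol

delta H = -373.2 kJ/mol

(1) reversed and × 2: (-2)·(-296.8) = +593.6 kJ/mol
(2) × 2: (2)·(-20.6) = -41.2 kJ/mol
(3) reversed and × 3: (-3)·(-608.8) = +1826.4 kJ/mol
(4) × 2: (2)·(-814.0) = -1628.0 kJ/mol
(5) × 2: (2)·(-562.0) = -1124.0 kJ/mol
Since enthalpy is a state function, delta H = (-2)·(-296.8) + (2)·(-20.6) + (-3)·(-608.8) + (2)·(-814.0) + (2)·(-562.0) = -373.2 kJ/mol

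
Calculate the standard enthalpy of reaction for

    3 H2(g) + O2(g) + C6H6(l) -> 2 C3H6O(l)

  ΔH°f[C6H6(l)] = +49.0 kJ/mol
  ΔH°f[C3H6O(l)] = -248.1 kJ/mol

Products: 2·(-248.1) = -496.2
Reactants: 3·(+0.0) + 1·(+0.0) + 1·(+49.0) = +49.0
ΔH° = (-496.2) − (+49.0) = -545.2 kJ/mol

ΔH° = -545.2 kJ/mol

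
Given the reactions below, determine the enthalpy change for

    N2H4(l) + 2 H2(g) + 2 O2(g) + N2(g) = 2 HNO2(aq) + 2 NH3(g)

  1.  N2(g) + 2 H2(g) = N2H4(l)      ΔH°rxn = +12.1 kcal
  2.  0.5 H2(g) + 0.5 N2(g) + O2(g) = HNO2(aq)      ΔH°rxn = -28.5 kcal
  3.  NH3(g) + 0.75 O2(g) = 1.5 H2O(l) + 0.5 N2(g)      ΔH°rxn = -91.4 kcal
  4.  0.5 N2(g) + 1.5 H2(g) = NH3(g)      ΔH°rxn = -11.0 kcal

eq. 1 reversed: -12.1 kcal
eq. 2 × 2: (2)·(-28.5) = -57.0 kcal
eq. 3: not needed.
eq. 4 × 2: (2)·(-11.0) = -22.0 kcal
Combining the equations, ΔH°rxn = (-1)·(+12.1) + (2)·(-28.5) + (2)·(-11.0) = -91.1 kcal

ΔH°rxn = -91.1 kcal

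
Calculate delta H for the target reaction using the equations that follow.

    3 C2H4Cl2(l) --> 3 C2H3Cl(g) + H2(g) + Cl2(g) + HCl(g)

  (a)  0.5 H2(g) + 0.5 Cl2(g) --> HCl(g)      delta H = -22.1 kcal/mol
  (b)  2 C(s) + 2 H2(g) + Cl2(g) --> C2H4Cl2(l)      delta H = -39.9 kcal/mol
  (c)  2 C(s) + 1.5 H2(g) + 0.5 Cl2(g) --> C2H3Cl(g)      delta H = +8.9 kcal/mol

(a) as written: -22.1 kcal/mol
(b) reversed and × 3: (-3)·(-39.9) = +119.7 kcal/mol
(c) × 3: (3)·(+8.9) = +26.7 kcal/mol
delta H = (-22.1) + (+119.7) + (+26.7) = 124.3 kcal/mol

delta H = 124.3 kcal/mol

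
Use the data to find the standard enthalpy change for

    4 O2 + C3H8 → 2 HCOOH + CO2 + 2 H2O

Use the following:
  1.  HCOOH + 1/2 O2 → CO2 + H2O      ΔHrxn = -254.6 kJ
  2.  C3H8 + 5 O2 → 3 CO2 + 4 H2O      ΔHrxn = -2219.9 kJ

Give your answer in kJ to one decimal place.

ΔHrxn = -1710.7 kJ

eq. 1 reversed and × 2 (HCOOH must end up as a product; scale by 2 for the 2 HCOOH): (-2)·(-254.6) = +509.2 kJ
eq. 2 as written (C3H8 already on the reactant side): -2219.9 kJ
By Hess's law, ΔHrxn = (-2)·(-254.6) + (1)·(-2219.9) = -1710.7 kJ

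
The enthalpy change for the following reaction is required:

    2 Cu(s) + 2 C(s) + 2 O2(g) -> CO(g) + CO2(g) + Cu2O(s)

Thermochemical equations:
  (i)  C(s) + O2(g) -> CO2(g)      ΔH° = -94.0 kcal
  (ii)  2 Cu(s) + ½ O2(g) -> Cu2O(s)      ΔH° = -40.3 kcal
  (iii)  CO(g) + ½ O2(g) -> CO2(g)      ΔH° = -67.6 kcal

ΔH° = -160.7 kcal

(i) × 2: (2)·(-94.0) = -188.0 kcal
(ii) as written: -40.3 kcal
(iii) reversed: +67.6 kcal
ΔH° = (2)·(-94.0) + (1)·(-40.3) + (-1)·(-67.6) = -160.7 kcal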